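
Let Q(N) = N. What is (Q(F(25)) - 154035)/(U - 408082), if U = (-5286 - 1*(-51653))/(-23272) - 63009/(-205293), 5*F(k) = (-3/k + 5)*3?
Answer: 10220838134554696/27078498915224375 ≈ 0.37745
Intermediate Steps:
F(k) = 3 - 9/(5*k) (F(k) = ((-3/k + 5)*3)/5 = ((5 - 3/k)*3)/5 = (15 - 9/k)/5 = 3 - 9/(5*k))
U = -2684158361/1592526232 (U = (-5286 + 51653)*(-1/23272) - 63009*(-1/205293) = 46367*(-1/23272) + 21003/68431 = -46367/23272 + 21003/68431 = -2684158361/1592526232 ≈ -1.6855)
(Q(F(25)) - 154035)/(U - 408082) = ((3 - 9/5/25) - 154035)/(-2684158361/1592526232 - 408082) = ((3 - 9/5*1/25) - 154035)/(-649883973965385/1592526232) = ((3 - 9/125) - 154035)*(-1592526232/649883973965385) = (366/125 - 154035)*(-1592526232/649883973965385) = -19254009/125*(-1592526232/649883973965385) = 10220838134554696/27078498915224375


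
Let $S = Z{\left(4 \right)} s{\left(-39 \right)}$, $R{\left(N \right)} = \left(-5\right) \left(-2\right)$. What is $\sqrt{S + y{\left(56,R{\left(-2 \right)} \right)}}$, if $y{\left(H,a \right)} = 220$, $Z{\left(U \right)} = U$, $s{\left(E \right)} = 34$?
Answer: $2 \sqrt{89} \approx 18.868$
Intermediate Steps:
$R{\left(N \right)} = 10$
$S = 136$ ($S = 4 \cdot 34 = 136$)
$\sqrt{S + y{\left(56,R{\left(-2 \right)} \right)}} = \sqrt{136 + 220} = \sqrt{356} = 2 \sqrt{89}$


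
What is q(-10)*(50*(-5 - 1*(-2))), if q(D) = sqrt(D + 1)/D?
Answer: 45*I ≈ 45.0*I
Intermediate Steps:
q(D) = sqrt(1 + D)/D
q(-10)*(50*(-5 - 1*(-2))) = (sqrt(1 - 10)/(-10))*(50*(-5 - 1*(-2))) = (-3*I/10)*(50*(-5 + 2)) = (-3*I/10)*(50*(-3)) = -3*I/10*(-150) = 45*I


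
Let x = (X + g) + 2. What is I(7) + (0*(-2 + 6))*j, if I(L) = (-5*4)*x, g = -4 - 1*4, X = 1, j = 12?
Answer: 100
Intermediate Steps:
g = -8 (g = -4 - 4 = -8)
x = -5 (x = (1 - 8) + 2 = -7 + 2 = -5)
I(L) = 100 (I(L) = -5*4*(-5) = -20*(-5) = 100)
I(7) + (0*(-2 + 6))*j = 100 + (0*(-2 + 6))*12 = 100 + (0*4)*12 = 100 + 0*12 = 100 + 0 = 100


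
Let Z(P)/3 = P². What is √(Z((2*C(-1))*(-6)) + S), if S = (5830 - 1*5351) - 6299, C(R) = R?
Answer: 2*I*√1347 ≈ 73.403*I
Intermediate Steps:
S = -5820 (S = (5830 - 5351) - 6299 = 479 - 6299 = -5820)
Z(P) = 3*P²
√(Z((2*C(-1))*(-6)) + S) = √(3*((2*(-1))*(-6))² - 5820) = √(3*(-2*(-6))² - 5820) = √(3*12² - 5820) = √(3*144 - 5820) = √(432 - 5820) = √(-5388) = 2*I*√1347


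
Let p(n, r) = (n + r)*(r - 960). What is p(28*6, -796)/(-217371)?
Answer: -1102768/217371 ≈ -5.0732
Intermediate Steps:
p(n, r) = (-960 + r)*(n + r) (p(n, r) = (n + r)*(-960 + r) = (-960 + r)*(n + r))
p(28*6, -796)/(-217371) = ((-796)² - 26880*6 - 960*(-796) + (28*6)*(-796))/(-217371) = (633616 - 960*168 + 764160 + 168*(-796))*(-1/217371) = (633616 - 161280 + 764160 - 133728)*(-1/217371) = 1102768*(-1/217371) = -1102768/217371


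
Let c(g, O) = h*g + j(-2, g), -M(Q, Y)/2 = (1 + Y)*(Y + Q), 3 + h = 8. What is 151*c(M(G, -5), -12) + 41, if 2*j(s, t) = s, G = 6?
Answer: 5930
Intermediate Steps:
h = 5 (h = -3 + 8 = 5)
j(s, t) = s/2
M(Q, Y) = -2*(1 + Y)*(Q + Y) (M(Q, Y) = -2*(1 + Y)*(Y + Q) = -2*(1 + Y)*(Q + Y))
c(g, O) = -1 + 5*g (c(g, O) = 5*g + (1/2)*(-2) = 5*g - 1 = -1 + 5*g)
151*c(M(G, -5), -12) + 41 = 151*(-1 + 5*(-2*6 - 2*(-5) - 2*(-5)**2 - 2*6*(-5))) + 41 = 151*(-1 + 5*(-12 + 10 - 2*25 + 60)) + 41 = 151*(-1 + 5*(-12 + 10 - 50 + 60)) + 41 = 151*(-1 + 5*8) + 41 = 151*(-1 + 40) + 41 = 151*39 + 41 = 5889 + 41 = 5930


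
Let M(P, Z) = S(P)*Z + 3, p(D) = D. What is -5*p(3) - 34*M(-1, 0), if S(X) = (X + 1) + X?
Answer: -117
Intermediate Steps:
S(X) = 1 + 2*X (S(X) = (1 + X) + X = 1 + 2*X)
M(P, Z) = 3 + Z*(1 + 2*P) (M(P, Z) = (1 + 2*P)*Z + 3 = Z*(1 + 2*P) + 3 = 3 + Z*(1 + 2*P))
-5*p(3) - 34*M(-1, 0) = -5*3 - 34*(3 + 0*(1 + 2*(-1))) = -15 - 34*(3 + 0*(1 - 2)) = -15 - 34*(3 + 0*(-1)) = -15 - 34*(3 + 0) = -15 - 34*3 = -15 - 102 = -117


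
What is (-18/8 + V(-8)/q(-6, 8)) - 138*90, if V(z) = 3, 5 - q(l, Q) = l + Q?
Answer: -49685/4 ≈ -12421.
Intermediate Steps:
q(l, Q) = 5 - Q - l (q(l, Q) = 5 - (l + Q) = 5 - (Q + l) = 5 + (-Q - l) = 5 - Q - l)
(-18/8 + V(-8)/q(-6, 8)) - 138*90 = (-18/8 + 3/(5 - 1*8 - 1*(-6))) - 138*90 = (-18*⅛ + 3/(5 - 8 + 6)) - 12420 = (-9/4 + 3/3) - 12420 = (-9/4 + 3*(⅓)) - 12420 = (-9/4 + 1) - 12420 = -5/4 - 12420 = -49685/4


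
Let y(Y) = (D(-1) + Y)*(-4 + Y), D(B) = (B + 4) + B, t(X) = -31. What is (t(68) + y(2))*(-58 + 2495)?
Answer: -95043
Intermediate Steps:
D(B) = 4 + 2*B (D(B) = (4 + B) + B = 4 + 2*B)
y(Y) = (-4 + Y)*(2 + Y) (y(Y) = ((4 + 2*(-1)) + Y)*(-4 + Y) = ((4 - 2) + Y)*(-4 + Y) = (2 + Y)*(-4 + Y) = (-4 + Y)*(2 + Y))
(t(68) + y(2))*(-58 + 2495) = (-31 + (-8 + 2**2 - 2*2))*(-58 + 2495) = (-31 + (-8 + 4 - 4))*2437 = (-31 - 8)*2437 = -39*2437 = -95043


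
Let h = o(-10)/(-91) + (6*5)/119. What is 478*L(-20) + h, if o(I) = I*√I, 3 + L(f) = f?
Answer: -1308256/119 + 10*I*√10/91 ≈ -10994.0 + 0.3475*I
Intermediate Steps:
L(f) = -3 + f
o(I) = I^(3/2)
h = 30/119 + 10*I*√10/91 (h = (-10)^(3/2)/(-91) + (6*5)/119 = -10*I*√10*(-1/91) + 30*(1/119) = 10*I*√10/91 + 30/119 = 30/119 + 10*I*√10/91 ≈ 0.2521 + 0.3475*I)
478*L(-20) + h = 478*(-3 - 20) + (30/119 + 10*I*√10/91) = 478*(-23) + (30/119 + 10*I*√10/91) = -10994 + (30/119 + 10*I*√10/91) = -1308256/119 + 10*I*√10/91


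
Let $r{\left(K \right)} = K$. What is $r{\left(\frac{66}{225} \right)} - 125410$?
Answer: $- \frac{9405728}{75} \approx -1.2541 \cdot 10^{5}$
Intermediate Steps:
$r{\left(\frac{66}{225} \right)} - 125410 = \frac{66}{225} - 125410 = 66 \cdot \frac{1}{225} - 125410 = \frac{22}{75} - 125410 = - \frac{9405728}{75}$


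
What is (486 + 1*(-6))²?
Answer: 230400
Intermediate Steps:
(486 + 1*(-6))² = (486 - 6)² = 480² = 230400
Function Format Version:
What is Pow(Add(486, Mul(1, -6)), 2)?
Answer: 230400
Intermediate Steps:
Pow(Add(486, Mul(1, -6)), 2) = Pow(Add(486, -6), 2) = Pow(480, 2) = 230400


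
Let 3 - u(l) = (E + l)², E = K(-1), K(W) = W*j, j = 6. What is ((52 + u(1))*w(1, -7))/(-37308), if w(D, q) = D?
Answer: -5/6218 ≈ -0.00080412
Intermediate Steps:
K(W) = 6*W (K(W) = W*6 = 6*W)
E = -6 (E = 6*(-1) = -6)
u(l) = 3 - (-6 + l)²
((52 + u(1))*w(1, -7))/(-37308) = ((52 + (3 - (-6 + 1)²))*1)/(-37308) = ((52 + (3 - 1*(-5)²))*1)*(-1/37308) = ((52 + (3 - 1*25))*1)*(-1/37308) = ((52 + (3 - 25))*1)*(-1/37308) = ((52 - 22)*1)*(-1/37308) = (30*1)*(-1/37308) = 30*(-1/37308) = -5/6218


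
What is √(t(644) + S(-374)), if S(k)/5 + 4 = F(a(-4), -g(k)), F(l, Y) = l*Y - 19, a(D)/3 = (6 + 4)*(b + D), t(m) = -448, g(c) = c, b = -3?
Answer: 13*I*√2327 ≈ 627.11*I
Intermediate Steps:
a(D) = -90 + 30*D (a(D) = 3*((6 + 4)*(-3 + D)) = 3*(10*(-3 + D)) = 3*(-30 + 10*D) = -90 + 30*D)
F(l, Y) = -19 + Y*l (F(l, Y) = Y*l - 19 = -19 + Y*l)
S(k) = -115 + 1050*k (S(k) = -20 + 5*(-19 + (-k)*(-90 + 30*(-4))) = -20 + 5*(-19 + (-k)*(-90 - 120)) = -20 + 5*(-19 - k*(-210)) = -20 + 5*(-19 + 210*k) = -20 + (-95 + 1050*k) = -115 + 1050*k)
√(t(644) + S(-374)) = √(-448 + (-115 + 1050*(-374))) = √(-448 + (-115 - 392700)) = √(-448 - 392815) = √(-393263) = 13*I*√2327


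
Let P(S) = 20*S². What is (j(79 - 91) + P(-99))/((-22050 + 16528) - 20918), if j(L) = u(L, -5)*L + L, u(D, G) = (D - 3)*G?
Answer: -48777/6610 ≈ -7.3793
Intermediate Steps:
u(D, G) = G*(-3 + D) (u(D, G) = (-3 + D)*G = G*(-3 + D))
j(L) = L + L*(15 - 5*L) (j(L) = (-5*(-3 + L))*L + L = (15 - 5*L)*L + L = L*(15 - 5*L) + L = L + L*(15 - 5*L))
(j(79 - 91) + P(-99))/((-22050 + 16528) - 20918) = ((79 - 91)*(16 - 5*(79 - 91)) + 20*(-99)²)/((-22050 + 16528) - 20918) = (-12*(16 - 5*(-12)) + 20*9801)/(-5522 - 20918) = (-12*(16 + 60) + 196020)/(-26440) = (-12*76 + 196020)*(-1/26440) = (-912 + 196020)*(-1/26440) = 195108*(-1/26440) = -48777/6610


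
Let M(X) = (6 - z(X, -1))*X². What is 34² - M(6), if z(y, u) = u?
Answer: 904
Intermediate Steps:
M(X) = 7*X² (M(X) = (6 - 1*(-1))*X² = (6 + 1)*X² = 7*X²)
34² - M(6) = 34² - 7*6² = 1156 - 7*36 = 1156 - 1*252 = 1156 - 252 = 904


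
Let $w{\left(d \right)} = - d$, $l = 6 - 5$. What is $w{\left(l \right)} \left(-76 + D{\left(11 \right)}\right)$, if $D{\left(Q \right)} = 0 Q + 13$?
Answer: $63$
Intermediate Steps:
$D{\left(Q \right)} = 13$ ($D{\left(Q \right)} = 0 + 13 = 13$)
$l = 1$
$w{\left(l \right)} \left(-76 + D{\left(11 \right)}\right) = \left(-1\right) 1 \left(-76 + 13\right) = \left(-1\right) \left(-63\right) = 63$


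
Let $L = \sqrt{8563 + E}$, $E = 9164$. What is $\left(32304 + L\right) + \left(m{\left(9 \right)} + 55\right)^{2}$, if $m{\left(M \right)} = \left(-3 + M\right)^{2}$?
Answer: $40585 + \sqrt{17727} \approx 40718.0$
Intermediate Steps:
$L = \sqrt{17727}$ ($L = \sqrt{8563 + 9164} = \sqrt{17727} \approx 133.14$)
$\left(32304 + L\right) + \left(m{\left(9 \right)} + 55\right)^{2} = \left(32304 + \sqrt{17727}\right) + \left(\left(-3 + 9\right)^{2} + 55\right)^{2} = \left(32304 + \sqrt{17727}\right) + \left(6^{2} + 55\right)^{2} = \left(32304 + \sqrt{17727}\right) + \left(36 + 55\right)^{2} = \left(32304 + \sqrt{17727}\right) + 91^{2} = \left(32304 + \sqrt{17727}\right) + 8281 = 40585 + \sqrt{17727}$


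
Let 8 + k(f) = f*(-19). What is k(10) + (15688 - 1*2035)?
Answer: 13455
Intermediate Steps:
k(f) = -8 - 19*f (k(f) = -8 + f*(-19) = -8 - 19*f)
k(10) + (15688 - 1*2035) = (-8 - 19*10) + (15688 - 1*2035) = (-8 - 190) + (15688 - 2035) = -198 + 13653 = 13455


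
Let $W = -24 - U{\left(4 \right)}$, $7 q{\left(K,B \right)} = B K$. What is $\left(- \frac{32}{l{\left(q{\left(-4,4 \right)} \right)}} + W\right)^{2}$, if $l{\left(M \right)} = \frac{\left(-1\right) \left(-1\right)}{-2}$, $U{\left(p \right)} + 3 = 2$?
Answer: $1681$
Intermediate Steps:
$U{\left(p \right)} = -1$ ($U{\left(p \right)} = -3 + 2 = -1$)
$q{\left(K,B \right)} = \frac{B K}{7}$
$l{\left(M \right)} = - \frac{1}{2}$ ($l{\left(M \right)} = 1 \left(- \frac{1}{2}\right) = - \frac{1}{2}$)
$W = -23$ ($W = -24 - -1 = -24 + 1 = -23$)
$\left(- \frac{32}{l{\left(q{\left(-4,4 \right)} \right)}} + W\right)^{2} = \left(- \frac{32}{- \frac{1}{2}} - 23\right)^{2} = \left(\left(-32\right) \left(-2\right) - 23\right)^{2} = \left(64 - 23\right)^{2} = 41^{2} = 1681$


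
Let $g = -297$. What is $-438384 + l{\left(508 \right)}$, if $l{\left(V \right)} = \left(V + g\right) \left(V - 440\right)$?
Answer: $-424036$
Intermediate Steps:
$l{\left(V \right)} = \left(-440 + V\right) \left(-297 + V\right)$ ($l{\left(V \right)} = \left(V - 297\right) \left(V - 440\right) = \left(-297 + V\right) \left(-440 + V\right) = \left(-440 + V\right) \left(-297 + V\right)$)
$-438384 + l{\left(508 \right)} = -438384 + \left(130680 + 508^{2} - 374396\right) = -438384 + \left(130680 + 258064 - 374396\right) = -438384 + 14348 = -424036$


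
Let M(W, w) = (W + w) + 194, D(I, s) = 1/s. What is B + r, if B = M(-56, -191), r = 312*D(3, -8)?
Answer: -92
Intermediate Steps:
M(W, w) = 194 + W + w
r = -39 (r = 312/(-8) = 312*(-⅛) = -39)
B = -53 (B = 194 - 56 - 191 = -53)
B + r = -53 - 39 = -92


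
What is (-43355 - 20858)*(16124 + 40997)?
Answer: -3667910773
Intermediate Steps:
(-43355 - 20858)*(16124 + 40997) = -64213*57121 = -3667910773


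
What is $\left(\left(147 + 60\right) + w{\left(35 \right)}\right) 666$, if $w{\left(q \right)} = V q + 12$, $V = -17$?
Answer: $-250416$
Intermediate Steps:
$w{\left(q \right)} = 12 - 17 q$ ($w{\left(q \right)} = - 17 q + 12 = 12 - 17 q$)
$\left(\left(147 + 60\right) + w{\left(35 \right)}\right) 666 = \left(\left(147 + 60\right) + \left(12 - 595\right)\right) 666 = \left(207 + \left(12 - 595\right)\right) 666 = \left(207 - 583\right) 666 = \left(-376\right) 666 = -250416$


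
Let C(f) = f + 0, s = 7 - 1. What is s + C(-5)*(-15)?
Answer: 81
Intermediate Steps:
s = 6
C(f) = f
s + C(-5)*(-15) = 6 - 5*(-15) = 6 + 75 = 81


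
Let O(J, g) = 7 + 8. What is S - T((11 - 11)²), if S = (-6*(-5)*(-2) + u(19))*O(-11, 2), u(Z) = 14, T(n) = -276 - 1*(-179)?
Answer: -593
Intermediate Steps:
O(J, g) = 15
T(n) = -97 (T(n) = -276 + 179 = -97)
S = -690 (S = (-6*(-5)*(-2) + 14)*15 = (30*(-2) + 14)*15 = (-60 + 14)*15 = -46*15 = -690)
S - T((11 - 11)²) = -690 - 1*(-97) = -690 + 97 = -593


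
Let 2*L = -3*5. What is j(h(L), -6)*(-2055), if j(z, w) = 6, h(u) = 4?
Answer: -12330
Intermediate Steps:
L = -15/2 (L = (-3*5)/2 = (½)*(-15) = -15/2 ≈ -7.5000)
j(h(L), -6)*(-2055) = 6*(-2055) = -12330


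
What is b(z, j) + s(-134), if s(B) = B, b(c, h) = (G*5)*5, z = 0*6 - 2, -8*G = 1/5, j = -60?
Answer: -1077/8 ≈ -134.63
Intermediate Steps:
G = -1/40 (G = -⅛/5 = -⅛*⅕ = -1/40 ≈ -0.025000)
z = -2 (z = 0 - 2 = -2)
b(c, h) = -5/8 (b(c, h) = -1/40*5*5 = -⅛*5 = -5/8)
b(z, j) + s(-134) = -5/8 - 134 = -1077/8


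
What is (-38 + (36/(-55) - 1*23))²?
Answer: 11498881/3025 ≈ 3801.3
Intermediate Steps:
(-38 + (36/(-55) - 1*23))² = (-38 + (36*(-1/55) - 23))² = (-38 + (-36/55 - 23))² = (-38 - 1301/55)² = (-3391/55)² = 11498881/3025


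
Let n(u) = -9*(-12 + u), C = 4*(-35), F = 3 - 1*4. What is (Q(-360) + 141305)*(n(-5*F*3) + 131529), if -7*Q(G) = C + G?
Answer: 18591283110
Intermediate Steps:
F = -1 (F = 3 - 4 = -1)
C = -140
Q(G) = 20 - G/7 (Q(G) = -(-140 + G)/7 = 20 - G/7)
n(u) = 108 - 9*u
(Q(-360) + 141305)*(n(-5*F*3) + 131529) = ((20 - ⅐*(-360)) + 141305)*((108 - 9*(-5*(-1))*3) + 131529) = ((20 + 360/7) + 141305)*((108 - 45*3) + 131529) = (500/7 + 141305)*((108 - 9*15) + 131529) = 989635*((108 - 135) + 131529)/7 = 989635*(-27 + 131529)/7 = (989635/7)*131502 = 18591283110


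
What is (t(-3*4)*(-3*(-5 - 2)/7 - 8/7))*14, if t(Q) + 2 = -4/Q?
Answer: -130/3 ≈ -43.333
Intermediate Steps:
t(Q) = -2 - 4/Q
(t(-3*4)*(-3*(-5 - 2)/7 - 8/7))*14 = ((-2 - 4/((-3*4)))*(-3*(-5 - 2)/7 - 8/7))*14 = ((-2 - 4/(-12))*(-3*(-7)*(1/7) - 8*1/7))*14 = ((-2 - 4*(-1/12))*(21*(1/7) - 8/7))*14 = ((-2 + 1/3)*(3 - 8/7))*14 = -5/3*13/7*14 = -65/21*14 = -130/3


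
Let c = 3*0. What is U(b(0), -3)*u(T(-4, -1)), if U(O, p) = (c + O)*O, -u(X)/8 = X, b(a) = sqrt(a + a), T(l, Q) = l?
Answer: 0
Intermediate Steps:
c = 0
b(a) = sqrt(2)*sqrt(a) (b(a) = sqrt(2*a) = sqrt(2)*sqrt(a))
u(X) = -8*X
U(O, p) = O**2 (U(O, p) = (0 + O)*O = O*O = O**2)
U(b(0), -3)*u(T(-4, -1)) = (sqrt(2)*sqrt(0))**2*(-8*(-4)) = (sqrt(2)*0)**2*32 = 0**2*32 = 0*32 = 0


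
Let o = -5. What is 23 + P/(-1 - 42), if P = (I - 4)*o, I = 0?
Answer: 969/43 ≈ 22.535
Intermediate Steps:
P = 20 (P = (0 - 4)*(-5) = -4*(-5) = 20)
23 + P/(-1 - 42) = 23 + 20/(-1 - 42) = 23 + 20/(-43) = 23 - 1/43*20 = 23 - 20/43 = 969/43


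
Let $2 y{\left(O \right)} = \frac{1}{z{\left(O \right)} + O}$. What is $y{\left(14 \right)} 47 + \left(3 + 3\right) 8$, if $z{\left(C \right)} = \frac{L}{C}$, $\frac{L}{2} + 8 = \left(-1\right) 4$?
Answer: $\frac{8585}{172} \approx 49.913$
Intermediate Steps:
$L = -24$ ($L = -16 + 2 \left(\left(-1\right) 4\right) = -16 + 2 \left(-4\right) = -16 - 8 = -24$)
$z{\left(C \right)} = - \frac{24}{C}$
$y{\left(O \right)} = \frac{1}{2 \left(O - \frac{24}{O}\right)}$ ($y{\left(O \right)} = \frac{1}{2 \left(- \frac{24}{O} + O\right)} = \frac{1}{2 \left(O - \frac{24}{O}\right)}$)
$y{\left(14 \right)} 47 + \left(3 + 3\right) 8 = \frac{1}{2} \cdot 14 \frac{1}{-24 + 14^{2}} \cdot 47 + \left(3 + 3\right) 8 = \frac{1}{2} \cdot 14 \frac{1}{-24 + 196} \cdot 47 + 6 \cdot 8 = \frac{1}{2} \cdot 14 \cdot \frac{1}{172} \cdot 47 + 48 = \frac{7}{172} \cdot 47 + 48 = \frac{329}{172} + 48 = \frac{8585}{172}$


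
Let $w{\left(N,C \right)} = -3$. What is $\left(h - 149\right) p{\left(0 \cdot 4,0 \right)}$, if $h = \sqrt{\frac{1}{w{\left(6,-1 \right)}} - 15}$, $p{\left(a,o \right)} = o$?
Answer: $0$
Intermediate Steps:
$h = \frac{i \sqrt{138}}{3}$ ($h = \sqrt{\frac{1}{-3} - 15} = \sqrt{- \frac{1}{3} - 15} = \sqrt{- \frac{46}{3}} = \frac{i \sqrt{138}}{3} \approx 3.9158 i$)
$\left(h - 149\right) p{\left(0 \cdot 4,0 \right)} = \left(\frac{i \sqrt{138}}{3} - 149\right) 0 = \left(-149 + \frac{i \sqrt{138}}{3}\right) 0 = 0$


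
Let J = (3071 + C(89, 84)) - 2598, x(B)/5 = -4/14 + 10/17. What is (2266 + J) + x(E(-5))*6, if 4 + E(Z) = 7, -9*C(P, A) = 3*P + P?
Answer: 2900825/1071 ≈ 2708.5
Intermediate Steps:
C(P, A) = -4*P/9 (C(P, A) = -(3*P + P)/9 = -4*P/9)
E(Z) = 3 (E(Z) = -4 + 7 = 3)
x(B) = 180/119 (x(B) = 5*(-4/14 + 10/17) = 5*(-4*1/14 + 10*(1/17)) = 5*(-2/7 + 10/17) = 5*(36/119) = 180/119)
J = 3901/9 (J = (3071 - 4/9*89) - 2598 = (3071 - 356/9) - 2598 = 27283/9 - 2598 = 3901/9 ≈ 433.44)
(2266 + J) + x(E(-5))*6 = (2266 + 3901/9) + (180/119)*6 = 24295/9 + 1080/119 = 2900825/1071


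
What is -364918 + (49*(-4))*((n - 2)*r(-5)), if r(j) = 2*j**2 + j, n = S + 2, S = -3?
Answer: -338458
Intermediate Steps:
n = -1 (n = -3 + 2 = -1)
r(j) = j + 2*j**2
-364918 + (49*(-4))*((n - 2)*r(-5)) = -364918 + (49*(-4))*((-1 - 2)*(-5*(1 + 2*(-5)))) = -364918 - (-588)*(-5*(1 - 10)) = -364918 - (-588)*(-5*(-9)) = -364918 - (-588)*45 = -364918 - 196*(-135) = -364918 + 26460 = -338458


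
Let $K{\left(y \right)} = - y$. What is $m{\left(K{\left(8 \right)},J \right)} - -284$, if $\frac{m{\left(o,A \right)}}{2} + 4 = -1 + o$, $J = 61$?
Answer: $258$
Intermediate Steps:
$m{\left(o,A \right)} = -10 + 2 o$ ($m{\left(o,A \right)} = -8 + 2 \left(-1 + o\right) = -8 + \left(-2 + 2 o\right) = -10 + 2 o$)
$m{\left(K{\left(8 \right)},J \right)} - -284 = \left(-10 + 2 \left(\left(-1\right) 8\right)\right) - -284 = \left(-10 + 2 \left(-8\right)\right) + 284 = \left(-10 - 16\right) + 284 = -26 + 284 = 258$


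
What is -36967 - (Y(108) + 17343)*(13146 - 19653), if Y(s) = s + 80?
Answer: 114037250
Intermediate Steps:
Y(s) = 80 + s
-36967 - (Y(108) + 17343)*(13146 - 19653) = -36967 - ((80 + 108) + 17343)*(13146 - 19653) = -36967 - (188 + 17343)*(-6507) = -36967 - 17531*(-6507) = -36967 - 1*(-114074217) = -36967 + 114074217 = 114037250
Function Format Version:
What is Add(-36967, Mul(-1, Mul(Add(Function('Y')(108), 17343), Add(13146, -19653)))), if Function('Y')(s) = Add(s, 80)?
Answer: 114037250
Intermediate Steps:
Function('Y')(s) = Add(80, s)
Add(-36967, Mul(-1, Mul(Add(Function('Y')(108), 17343), Add(13146, -19653)))) = Add(-36967, Mul(-1, Mul(Add(Add(80, 108), 17343), Add(13146, -19653)))) = Add(-36967, Mul(-1, Mul(Add(188, 17343), -6507))) = Add(-36967, Mul(-1, Mul(17531, -6507))) = Add(-36967, Mul(-1, -114074217)) = Add(-36967, 114074217) = 114037250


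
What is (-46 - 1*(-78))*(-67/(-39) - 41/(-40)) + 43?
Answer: 25501/195 ≈ 130.77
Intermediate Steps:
(-46 - 1*(-78))*(-67/(-39) - 41/(-40)) + 43 = (-46 + 78)*(-67*(-1/39) - 41*(-1/40)) + 43 = 32*(67/39 + 41/40) + 43 = 32*(4279/1560) + 43 = 17116/195 + 43 = 25501/195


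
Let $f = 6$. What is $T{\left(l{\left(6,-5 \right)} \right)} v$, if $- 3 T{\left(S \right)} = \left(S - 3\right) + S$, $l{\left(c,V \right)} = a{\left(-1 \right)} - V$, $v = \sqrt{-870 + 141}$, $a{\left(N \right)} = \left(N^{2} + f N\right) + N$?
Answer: $45 i \approx 45.0 i$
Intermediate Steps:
$a{\left(N \right)} = N^{2} + 7 N$ ($a{\left(N \right)} = \left(N^{2} + 6 N\right) + N = N^{2} + 7 N$)
$v = 27 i$ ($v = \sqrt{-729} = 27 i \approx 27.0 i$)
$l{\left(c,V \right)} = -6 - V$ ($l{\left(c,V \right)} = - (7 - 1) - V = \left(-1\right) 6 - V = -6 - V$)
$T{\left(S \right)} = 1 - \frac{2 S}{3}$ ($T{\left(S \right)} = - \frac{\left(S - 3\right) + S}{3} = - \frac{\left(-3 + S\right) + S}{3} = - \frac{-3 + 2 S}{3} = 1 - \frac{2 S}{3}$)
$T{\left(l{\left(6,-5 \right)} \right)} v = \left(1 - \frac{2 \left(-6 - -5\right)}{3}\right) 27 i = \left(1 - \frac{2 \left(-6 + 5\right)}{3}\right) 27 i = \left(1 - - \frac{2}{3}\right) 27 i = \left(1 + \frac{2}{3}\right) 27 i = \frac{5 \cdot 27 i}{3} = 45 i$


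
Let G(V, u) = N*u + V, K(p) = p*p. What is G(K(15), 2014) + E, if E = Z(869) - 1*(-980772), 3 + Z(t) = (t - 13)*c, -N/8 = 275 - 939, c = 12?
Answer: 11689634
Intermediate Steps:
N = 5312 (N = -8*(275 - 939) = -8*(-664) = 5312)
K(p) = p²
Z(t) = -159 + 12*t (Z(t) = -3 + (t - 13)*12 = -3 + (-13 + t)*12 = -3 + (-156 + 12*t) = -159 + 12*t)
G(V, u) = V + 5312*u (G(V, u) = 5312*u + V = V + 5312*u)
E = 991041 (E = (-159 + 12*869) - 1*(-980772) = (-159 + 10428) + 980772 = 10269 + 980772 = 991041)
G(K(15), 2014) + E = (15² + 5312*2014) + 991041 = (225 + 10698368) + 991041 = 10698593 + 991041 = 11689634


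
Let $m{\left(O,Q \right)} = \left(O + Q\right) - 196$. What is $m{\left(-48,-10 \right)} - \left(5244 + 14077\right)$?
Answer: $-19575$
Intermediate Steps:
$m{\left(O,Q \right)} = -196 + O + Q$
$m{\left(-48,-10 \right)} - \left(5244 + 14077\right) = \left(-196 - 48 - 10\right) - \left(5244 + 14077\right) = -254 - 19321 = -19575$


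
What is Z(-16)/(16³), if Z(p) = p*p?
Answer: 1/16 ≈ 0.062500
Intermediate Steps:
Z(p) = p²
Z(-16)/(16³) = (-16)²/(16³) = 256/4096 = 256*(1/4096) = 1/16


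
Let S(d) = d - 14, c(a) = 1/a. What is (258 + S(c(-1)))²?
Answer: 59049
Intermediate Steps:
S(d) = -14 + d
(258 + S(c(-1)))² = (258 + (-14 + 1/(-1)))² = (258 + (-14 - 1))² = (258 - 15)² = 243² = 59049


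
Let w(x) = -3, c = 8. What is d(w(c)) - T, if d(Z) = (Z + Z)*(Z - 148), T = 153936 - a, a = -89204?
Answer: -242234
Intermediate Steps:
T = 243140 (T = 153936 - 1*(-89204) = 153936 + 89204 = 243140)
d(Z) = 2*Z*(-148 + Z) (d(Z) = (2*Z)*(-148 + Z) = 2*Z*(-148 + Z))
d(w(c)) - T = 2*(-3)*(-148 - 3) - 1*243140 = 2*(-3)*(-151) - 243140 = 906 - 243140 = -242234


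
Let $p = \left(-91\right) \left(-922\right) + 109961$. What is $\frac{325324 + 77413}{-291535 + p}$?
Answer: $- \frac{402737}{97672} \approx -4.1234$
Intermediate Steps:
$p = 193863$ ($p = 83902 + 109961 = 193863$)
$\frac{325324 + 77413}{-291535 + p} = \frac{325324 + 77413}{-291535 + 193863} = \frac{402737}{-97672} = 402737 \left(- \frac{1}{97672}\right) = - \frac{402737}{97672}$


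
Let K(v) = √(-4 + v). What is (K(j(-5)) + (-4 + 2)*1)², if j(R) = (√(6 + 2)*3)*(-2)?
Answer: 4*(-1 + I*√(1 + 3*√2))² ≈ -16.971 - 18.317*I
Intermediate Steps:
j(R) = -12*√2 (j(R) = (√8*3)*(-2) = ((2*√2)*3)*(-2) = (6*√2)*(-2) = -12*√2)
(K(j(-5)) + (-4 + 2)*1)² = (√(-4 - 12*√2) + (-4 + 2)*1)² = (√(-4 - 12*√2) - 2*1)² = (√(-4 - 12*√2) - 2)² = (-2 + √(-4 - 12*√2))²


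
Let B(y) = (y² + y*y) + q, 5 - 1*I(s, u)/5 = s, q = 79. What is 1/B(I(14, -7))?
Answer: 1/4129 ≈ 0.00024219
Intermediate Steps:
I(s, u) = 25 - 5*s
B(y) = 79 + 2*y² (B(y) = (y² + y*y) + 79 = (y² + y²) + 79 = 2*y² + 79 = 79 + 2*y²)
1/B(I(14, -7)) = 1/(79 + 2*(25 - 5*14)²) = 1/(79 + 2*(25 - 70)²) = 1/(79 + 2*(-45)²) = 1/(79 + 2*2025) = 1/(79 + 4050) = 1/4129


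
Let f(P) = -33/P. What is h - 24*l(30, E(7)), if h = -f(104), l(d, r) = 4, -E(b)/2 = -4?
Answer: -9951/104 ≈ -95.683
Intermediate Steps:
E(b) = 8 (E(b) = -2*(-4) = 8)
h = 33/104 (h = -(-33)/104 = -1*(-33/104) = 33/104 ≈ 0.31731)
h - 24*l(30, E(7)) = 33/104 - 24*4 = 33/104 - 96 = -9951/104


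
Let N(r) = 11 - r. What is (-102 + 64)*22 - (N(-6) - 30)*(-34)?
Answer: -1278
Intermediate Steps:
(-102 + 64)*22 - (N(-6) - 30)*(-34) = (-102 + 64)*22 - ((11 - 1*(-6)) - 30)*(-34) = -38*22 - ((11 + 6) - 30)*(-34) = -836 - (17 - 30)*(-34) = -836 - (-13)*(-34) = -836 - 1*442 = -836 - 442 = -1278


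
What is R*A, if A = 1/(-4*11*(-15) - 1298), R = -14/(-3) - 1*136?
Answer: 197/957 ≈ 0.20585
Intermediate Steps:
R = -394/3 (R = -14*(-1/3) - 136 = 14/3 - 136 = -394/3 ≈ -131.33)
A = -1/638 (A = 1/(-44*(-15) - 1298) = 1/(660 - 1298) = 1/(-638) = -1/638 ≈ -0.0015674)
R*A = -394/3*(-1/638) = 197/957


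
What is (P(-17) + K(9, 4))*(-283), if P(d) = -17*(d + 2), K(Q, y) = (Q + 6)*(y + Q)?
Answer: -127350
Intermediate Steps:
K(Q, y) = (6 + Q)*(Q + y)
P(d) = -34 - 17*d (P(d) = -17*(2 + d) = -34 - 17*d)
(P(-17) + K(9, 4))*(-283) = ((-34 - 17*(-17)) + (9² + 6*9 + 6*4 + 9*4))*(-283) = ((-34 + 289) + (81 + 54 + 24 + 36))*(-283) = (255 + 195)*(-283) = 450*(-283) = -127350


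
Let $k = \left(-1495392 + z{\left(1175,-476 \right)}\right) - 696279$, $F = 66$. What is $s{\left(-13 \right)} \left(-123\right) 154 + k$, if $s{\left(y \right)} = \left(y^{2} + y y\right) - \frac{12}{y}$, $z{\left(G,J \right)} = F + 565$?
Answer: $- \frac{111941972}{13} \approx -8.6109 \cdot 10^{6}$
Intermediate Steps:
$z{\left(G,J \right)} = 631$ ($z{\left(G,J \right)} = 66 + 565 = 631$)
$s{\left(y \right)} = - \frac{12}{y} + 2 y^{2}$ ($s{\left(y \right)} = \left(y^{2} + y^{2}\right) - \frac{12}{y} = 2 y^{2} - \frac{12}{y} = - \frac{12}{y} + 2 y^{2}$)
$k = -2191040$ ($k = \left(-1495392 + 631\right) - 696279 = -1494761 - 696279 = -2191040$)
$s{\left(-13 \right)} \left(-123\right) 154 + k = \frac{2 \left(-6 + \left(-13\right)^{3}\right)}{-13} \left(-123\right) 154 - 2191040 = 2 \left(- \frac{1}{13}\right) \left(-6 - 2197\right) \left(-123\right) 154 - 2191040 = 2 \left(- \frac{1}{13}\right) \left(-2203\right) \left(-123\right) 154 - 2191040 = \frac{4406}{13} \left(-123\right) 154 - 2191040 = \left(- \frac{541938}{13}\right) 154 - 2191040 = - \frac{83458452}{13} - 2191040 = - \frac{111941972}{13}$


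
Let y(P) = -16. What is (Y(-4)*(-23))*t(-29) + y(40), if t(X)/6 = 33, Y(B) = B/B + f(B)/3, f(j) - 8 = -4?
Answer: -10642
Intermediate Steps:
f(j) = 4 (f(j) = 8 - 4 = 4)
Y(B) = 7/3 (Y(B) = B/B + 4/3 = 1 + 4*(⅓) = 1 + 4/3 = 7/3)
t(X) = 198 (t(X) = 6*33 = 198)
(Y(-4)*(-23))*t(-29) + y(40) = ((7/3)*(-23))*198 - 16 = -161/3*198 - 16 = -10626 - 16 = -10642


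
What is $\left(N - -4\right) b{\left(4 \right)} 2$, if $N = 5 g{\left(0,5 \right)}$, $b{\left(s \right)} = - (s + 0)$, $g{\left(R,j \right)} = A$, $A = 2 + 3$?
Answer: $-232$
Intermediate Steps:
$A = 5$
$g{\left(R,j \right)} = 5$
$b{\left(s \right)} = - s$
$N = 25$ ($N = 5 \cdot 5 = 25$)
$\left(N - -4\right) b{\left(4 \right)} 2 = \left(25 - -4\right) \left(\left(-1\right) 4\right) 2 = \left(25 + 4\right) \left(-4\right) 2 = 29 \left(-4\right) 2 = \left(-116\right) 2 = -232$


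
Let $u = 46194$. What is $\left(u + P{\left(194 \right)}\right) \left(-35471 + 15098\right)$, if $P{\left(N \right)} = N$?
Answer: $-945062724$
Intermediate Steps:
$\left(u + P{\left(194 \right)}\right) \left(-35471 + 15098\right) = \left(46194 + 194\right) \left(-35471 + 15098\right) = 46388 \left(-20373\right) = -945062724$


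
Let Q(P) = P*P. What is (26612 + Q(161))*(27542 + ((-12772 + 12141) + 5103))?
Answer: 1681791462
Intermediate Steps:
Q(P) = P²
(26612 + Q(161))*(27542 + ((-12772 + 12141) + 5103)) = (26612 + 161²)*(27542 + ((-12772 + 12141) + 5103)) = (26612 + 25921)*(27542 + (-631 + 5103)) = 52533*(27542 + 4472) = 52533*32014 = 1681791462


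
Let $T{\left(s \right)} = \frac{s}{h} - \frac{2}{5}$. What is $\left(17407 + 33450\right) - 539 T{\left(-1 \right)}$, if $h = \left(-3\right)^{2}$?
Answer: $\frac{2300962}{45} \approx 51133.0$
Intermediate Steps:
$h = 9$
$T{\left(s \right)} = - \frac{2}{5} + \frac{s}{9}$ ($T{\left(s \right)} = \frac{s}{9} - \frac{2}{5} = - \frac{2}{5} + \frac{s}{9}$)
$\left(17407 + 33450\right) - 539 T{\left(-1 \right)} = \left(17407 + 33450\right) - 539 \left(- \frac{2}{5} + \frac{1}{9} \left(-1\right)\right) = 50857 - 539 \left(- \frac{2}{5} - \frac{1}{9}\right) = 50857 - - \frac{12397}{45} = 50857 + \frac{12397}{45} = \frac{2300962}{45}$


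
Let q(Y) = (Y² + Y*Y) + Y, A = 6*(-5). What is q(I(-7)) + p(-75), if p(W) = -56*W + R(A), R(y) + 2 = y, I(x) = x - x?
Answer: 4168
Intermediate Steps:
A = -30
I(x) = 0
R(y) = -2 + y
p(W) = -32 - 56*W (p(W) = -56*W + (-2 - 30) = -56*W - 32 = -32 - 56*W)
q(Y) = Y + 2*Y² (q(Y) = (Y² + Y²) + Y = 2*Y² + Y = Y + 2*Y²)
q(I(-7)) + p(-75) = 0*(1 + 2*0) + (-32 - 56*(-75)) = 0*(1 + 0) + (-32 + 4200) = 0*1 + 4168 = 0 + 4168 = 4168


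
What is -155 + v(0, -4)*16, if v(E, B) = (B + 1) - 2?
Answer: -235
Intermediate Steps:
v(E, B) = -1 + B (v(E, B) = (1 + B) - 2 = -1 + B)
-155 + v(0, -4)*16 = -155 + (-1 - 4)*16 = -155 - 5*16 = -155 - 80 = -235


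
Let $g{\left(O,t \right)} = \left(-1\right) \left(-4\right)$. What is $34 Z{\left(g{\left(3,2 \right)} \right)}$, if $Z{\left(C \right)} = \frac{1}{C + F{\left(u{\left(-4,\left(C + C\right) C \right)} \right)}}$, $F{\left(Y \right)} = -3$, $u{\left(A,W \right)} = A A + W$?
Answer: $34$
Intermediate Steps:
$u{\left(A,W \right)} = W + A^{2}$ ($u{\left(A,W \right)} = A^{2} + W = W + A^{2}$)
$g{\left(O,t \right)} = 4$
$Z{\left(C \right)} = \frac{1}{-3 + C}$ ($Z{\left(C \right)} = \frac{1}{C - 3} = \frac{1}{-3 + C}$)
$34 Z{\left(g{\left(3,2 \right)} \right)} = \frac{34}{-3 + 4} = \frac{34}{1} = 34 \cdot 1 = 34$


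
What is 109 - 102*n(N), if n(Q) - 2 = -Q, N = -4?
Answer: -503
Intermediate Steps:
n(Q) = 2 - Q
109 - 102*n(N) = 109 - 102*(2 - 1*(-4)) = 109 - 102*(2 + 4) = 109 - 102*6 = 109 - 612 = -503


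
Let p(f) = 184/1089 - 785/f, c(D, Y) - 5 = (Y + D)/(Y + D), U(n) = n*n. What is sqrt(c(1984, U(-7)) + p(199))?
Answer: sqrt(95921383)/6567 ≈ 1.4914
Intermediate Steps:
U(n) = n**2
c(D, Y) = 6 (c(D, Y) = 5 + (Y + D)/(Y + D) = 5 + (D + Y)/(D + Y) = 5 + 1 = 6)
p(f) = 184/1089 - 785/f (p(f) = 184*(1/1089) - 785/f = 184/1089 - 785/f)
sqrt(c(1984, U(-7)) + p(199)) = sqrt(6 + (184/1089 - 785/199)) = sqrt(6 - 818249/216711) = sqrt(482017/216711) = sqrt(95921383)/6567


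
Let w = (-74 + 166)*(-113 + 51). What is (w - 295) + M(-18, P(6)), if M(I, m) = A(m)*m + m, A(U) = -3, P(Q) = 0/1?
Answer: -5999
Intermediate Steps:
P(Q) = 0 (P(Q) = 0*1 = 0)
M(I, m) = -2*m (M(I, m) = -3*m + m = -2*m)
w = -5704 (w = 92*(-62) = -5704)
(w - 295) + M(-18, P(6)) = (-5704 - 295) - 2*0 = -5999 + 0 = -5999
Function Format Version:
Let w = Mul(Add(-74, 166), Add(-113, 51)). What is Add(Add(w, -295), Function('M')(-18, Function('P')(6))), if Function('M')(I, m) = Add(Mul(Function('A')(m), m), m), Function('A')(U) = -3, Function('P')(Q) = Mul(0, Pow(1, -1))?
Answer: -5999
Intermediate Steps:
Function('P')(Q) = 0 (Function('P')(Q) = Mul(0, 1) = 0)
Function('M')(I, m) = Mul(-2, m) (Function('M')(I, m) = Add(Mul(-3, m), m) = Mul(-2, m))
w = -5704 (w = Mul(92, -62) = -5704)
Add(Add(w, -295), Function('M')(-18, Function('P')(6))) = Add(Add(-5704, -295), Mul(-2, 0)) = Add(-5999, 0) = -5999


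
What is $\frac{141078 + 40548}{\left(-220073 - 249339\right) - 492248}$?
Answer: $- \frac{90813}{480830} \approx -0.18887$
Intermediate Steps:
$\frac{141078 + 40548}{\left(-220073 - 249339\right) - 492248} = \frac{181626}{-469412 - 492248} = \frac{181626}{-961660} = 181626 \left(- \frac{1}{961660}\right) = - \frac{90813}{480830}$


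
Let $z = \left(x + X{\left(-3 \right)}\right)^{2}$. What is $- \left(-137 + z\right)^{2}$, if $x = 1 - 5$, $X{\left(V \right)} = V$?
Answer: $-7744$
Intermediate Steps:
$x = -4$ ($x = 1 - 5 = -4$)
$z = 49$ ($z = \left(-4 - 3\right)^{2} = \left(-7\right)^{2} = 49$)
$- \left(-137 + z\right)^{2} = - \left(-137 + 49\right)^{2} = - \left(-88\right)^{2} = \left(-1\right) 7744 = -7744$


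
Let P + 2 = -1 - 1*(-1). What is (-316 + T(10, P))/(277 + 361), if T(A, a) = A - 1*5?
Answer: -311/638 ≈ -0.48746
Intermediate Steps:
P = -2 (P = -2 + (-1 - 1*(-1)) = -2 + (-1 + 1) = -2 + 0 = -2)
T(A, a) = -5 + A (T(A, a) = A - 5 = -5 + A)
(-316 + T(10, P))/(277 + 361) = (-316 + (-5 + 10))/(277 + 361) = (-316 + 5)/638 = -311*1/638 = -311/638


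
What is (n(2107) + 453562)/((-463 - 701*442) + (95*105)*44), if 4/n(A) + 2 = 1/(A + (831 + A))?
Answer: 4575966838/1297394955 ≈ 3.5270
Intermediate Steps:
n(A) = 4/(-2 + 1/(831 + 2*A)) (n(A) = 4/(-2 + 1/(A + (831 + A))) = 4/(-2 + 1/(831 + 2*A)))
(n(2107) + 453562)/((-463 - 701*442) + (95*105)*44) = (4*(-831 - 2*2107)/(1661 + 4*2107) + 453562)/((-463 - 701*442) + (95*105)*44) = (4*(-831 - 4214)/(1661 + 8428) + 453562)/((-463 - 309842) + 9975*44) = (4*(-5045)/10089 + 453562)/(-310305 + 438900) = (4*(1/10089)*(-5045) + 453562)/128595 = (-20180/10089 + 453562)*(1/128595) = (4575966838/10089)*(1/128595) = 4575966838/1297394955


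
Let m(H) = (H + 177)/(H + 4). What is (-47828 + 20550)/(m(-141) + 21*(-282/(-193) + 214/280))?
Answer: -14425151960/24574881 ≈ -586.99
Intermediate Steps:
m(H) = (177 + H)/(4 + H)
(-47828 + 20550)/(m(-141) + 21*(-282/(-193) + 214/280)) = (-47828 + 20550)/((177 - 141)/(4 - 141) + 21*(-282/(-193) + 214/280)) = -27278/(36/(-137) + 21*(-282*(-1/193) + 214*(1/280))) = -27278/(-1/137*36 + 21*(282/193 + 107/140)) = -27278/(-36/137 + 21*(60131/27020)) = -27278/(-36/137 + 180393/3860) = -27278/24574881/528820 = -27278*528820/24574881 = -14425151960/24574881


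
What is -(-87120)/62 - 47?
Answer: 42103/31 ≈ 1358.2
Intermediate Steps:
-(-87120)/62 - 47 = -360*(-121/31) - 47 = 43560/31 - 47 = 42103/31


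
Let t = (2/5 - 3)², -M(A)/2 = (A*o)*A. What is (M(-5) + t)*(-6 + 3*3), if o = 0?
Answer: 507/25 ≈ 20.280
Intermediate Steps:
M(A) = 0 (M(A) = -2*A*0*A = -0*A = -2*0 = 0)
t = 169/25 (t = (2*(⅕) - 3)² = (⅖ - 3)² = (-13/5)² = 169/25 ≈ 6.7600)
(M(-5) + t)*(-6 + 3*3) = (0 + 169/25)*(-6 + 3*3) = 169*(-6 + 9)/25 = (169/25)*3 = 507/25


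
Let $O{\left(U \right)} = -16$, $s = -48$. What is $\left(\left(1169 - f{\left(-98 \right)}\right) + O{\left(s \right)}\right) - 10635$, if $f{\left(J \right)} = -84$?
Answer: $-9398$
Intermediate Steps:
$\left(\left(1169 - f{\left(-98 \right)}\right) + O{\left(s \right)}\right) - 10635 = \left(\left(1169 - -84\right) - 16\right) - 10635 = \left(\left(1169 + 84\right) - 16\right) - 10635 = \left(1253 - 16\right) - 10635 = 1237 - 10635 = -9398$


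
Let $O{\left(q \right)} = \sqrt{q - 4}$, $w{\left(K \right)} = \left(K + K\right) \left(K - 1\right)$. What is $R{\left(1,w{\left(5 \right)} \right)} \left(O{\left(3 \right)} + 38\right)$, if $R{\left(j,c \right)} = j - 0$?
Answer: $38 + i \approx 38.0 + 1.0 i$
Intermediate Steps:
$w{\left(K \right)} = 2 K \left(-1 + K\right)$
$R{\left(j,c \right)} = j$ ($R{\left(j,c \right)} = j + 0 = j$)
$O{\left(q \right)} = \sqrt{-4 + q}$
$R{\left(1,w{\left(5 \right)} \right)} \left(O{\left(3 \right)} + 38\right) = 1 \left(\sqrt{-4 + 3} + 38\right) = 1 \left(\sqrt{-1} + 38\right) = 1 \left(i + 38\right) = 1 \left(38 + i\right) = 38 + i$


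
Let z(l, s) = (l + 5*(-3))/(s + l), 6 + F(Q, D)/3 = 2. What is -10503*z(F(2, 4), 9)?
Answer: -94527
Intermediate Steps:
F(Q, D) = -12 (F(Q, D) = -18 + 3*2 = -18 + 6 = -12)
z(l, s) = (-15 + l)/(l + s) (z(l, s) = (l - 15)/(l + s) = (-15 + l)/(l + s))
-10503*z(F(2, 4), 9) = -10503*(-15 - 12)/(-12 + 9) = -10503*(-27)/(-3) = -(-3501)*(-27) = -10503*9 = -94527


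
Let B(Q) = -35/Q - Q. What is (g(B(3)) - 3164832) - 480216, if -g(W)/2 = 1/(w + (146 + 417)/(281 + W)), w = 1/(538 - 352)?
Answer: -1148019099972/314953 ≈ -3.6450e+6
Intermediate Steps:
B(Q) = -Q - 35/Q
w = 1/186 ≈ 0.0053763
g(W) = -2/(1/186 + 563/(281 + W)) (g(W) = -2/(1/186 + (146 + 417)/(281 + W)) = -2/(1/186 + 563/(281 + W)))
(g(B(3)) - 3164832) - 480216 = (372*(-281 - (-1*3 - 35/3))/(104999 + (-1*3 - 35/3)) - 3164832) - 480216 = (372*(-281 - (-3 - 35*⅓))/(104999 + (-3 - 35*⅓)) - 3164832) - 480216 = (372*(-281 - (-3 - 35/3))/(104999 + (-3 - 35/3)) - 3164832) - 480216 = (372*(-281 - 1*(-44/3))/(104999 - 44/3) - 3164832) - 480216 = (372*(-281 + 44/3)/(314953/3) - 3164832) - 480216 = (372*(3/314953)*(-799/3) - 3164832) - 480216 = (-297228/314953 - 3164832) - 480216 = -996773630124/314953 - 480216 = -1148019099972/314953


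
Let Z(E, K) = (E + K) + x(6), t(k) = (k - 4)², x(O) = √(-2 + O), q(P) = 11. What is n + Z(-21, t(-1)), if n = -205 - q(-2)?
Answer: -210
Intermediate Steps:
t(k) = (-4 + k)²
Z(E, K) = 2 + E + K (Z(E, K) = (E + K) + √(-2 + 6) = (E + K) + √4 = (E + K) + 2 = 2 + E + K)
n = -216 (n = -205 - 1*11 = -205 - 11 = -216)
n + Z(-21, t(-1)) = -216 + (2 - 21 + (-4 - 1)²) = -216 + (2 - 21 + (-5)²) = -216 + (2 - 21 + 25) = -216 + 6 = -210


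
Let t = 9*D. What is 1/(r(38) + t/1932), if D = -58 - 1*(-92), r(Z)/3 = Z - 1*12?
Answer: 322/25167 ≈ 0.012795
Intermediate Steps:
r(Z) = -36 + 3*Z (r(Z) = 3*(Z - 1*12) = 3*(Z - 12) = 3*(-12 + Z) = -36 + 3*Z)
D = 34 (D = -58 + 92 = 34)
t = 306 (t = 9*34 = 306)
1/(r(38) + t/1932) = 1/((-36 + 3*38) + 306/1932) = 1/((-36 + 114) + 306*(1/1932)) = 1/(78 + 51/322) = 1/(25167/322) = 322/25167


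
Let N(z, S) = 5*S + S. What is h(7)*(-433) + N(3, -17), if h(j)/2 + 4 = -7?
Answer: 9424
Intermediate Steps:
N(z, S) = 6*S
h(j) = -22 (h(j) = -8 + 2*(-7) = -8 - 14 = -22)
h(7)*(-433) + N(3, -17) = -22*(-433) + 6*(-17) = 9526 - 102 = 9424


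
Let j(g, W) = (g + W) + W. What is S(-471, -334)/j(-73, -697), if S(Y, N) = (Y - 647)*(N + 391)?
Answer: 21242/489 ≈ 43.440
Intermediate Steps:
S(Y, N) = (-647 + Y)*(391 + N)
j(g, W) = g + 2*W (j(g, W) = (W + g) + W = g + 2*W)
S(-471, -334)/j(-73, -697) = (-252977 - 647*(-334) + 391*(-471) - 334*(-471))/(-73 + 2*(-697)) = (-252977 + 216098 - 184161 + 157314)/(-73 - 1394) = -63726/(-1467) = -63726*(-1/1467) = 21242/489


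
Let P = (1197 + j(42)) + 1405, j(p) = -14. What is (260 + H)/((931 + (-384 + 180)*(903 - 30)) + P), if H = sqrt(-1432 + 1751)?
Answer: -260/174573 - sqrt(319)/174573 ≈ -0.0015917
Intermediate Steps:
H = sqrt(319) ≈ 17.861
P = 2588 (P = (1197 - 14) + 1405 = 1183 + 1405 = 2588)
(260 + H)/((931 + (-384 + 180)*(903 - 30)) + P) = (260 + sqrt(319))/((931 + (-384 + 180)*(903 - 30)) + 2588) = (260 + sqrt(319))/((931 - 204*873) + 2588) = (260 + sqrt(319))/((931 - 178092) + 2588) = (260 + sqrt(319))/(-177161 + 2588) = (260 + sqrt(319))/(-174573) = (260 + sqrt(319))*(-1/174573) = -260/174573 - sqrt(319)/174573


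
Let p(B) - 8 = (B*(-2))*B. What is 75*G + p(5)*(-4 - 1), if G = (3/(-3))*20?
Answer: -1290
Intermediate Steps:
G = -20 (G = (3*(-1/3))*20 = -1*20 = -20)
p(B) = 8 - 2*B**2 (p(B) = 8 + (B*(-2))*B = 8 + (-2*B)*B = 8 - 2*B**2)
75*G + p(5)*(-4 - 1) = 75*(-20) + (8 - 2*5**2)*(-4 - 1) = -1500 + (8 - 2*25)*(-5) = -1500 + (8 - 50)*(-5) = -1500 - 42*(-5) = -1500 + 210 = -1290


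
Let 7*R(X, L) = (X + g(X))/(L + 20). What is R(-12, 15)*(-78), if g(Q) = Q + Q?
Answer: 2808/245 ≈ 11.461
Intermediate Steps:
g(Q) = 2*Q
R(X, L) = 3*X/(7*(20 + L)) (R(X, L) = ((X + 2*X)/(L + 20))/7 = ((3*X)/(20 + L))/7 = (3*X/(20 + L))/7 = 3*X/(7*(20 + L)))
R(-12, 15)*(-78) = ((3/7)*(-12)/(20 + 15))*(-78) = ((3/7)*(-12)/35)*(-78) = ((3/7)*(-12)*(1/35))*(-78) = -36/245*(-78) = 2808/245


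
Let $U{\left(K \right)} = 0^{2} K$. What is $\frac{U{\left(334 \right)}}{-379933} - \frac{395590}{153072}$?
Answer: $- \frac{197795}{76536} \approx -2.5843$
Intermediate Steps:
$U{\left(K \right)} = 0$ ($U{\left(K \right)} = 0 K = 0$)
$\frac{U{\left(334 \right)}}{-379933} - \frac{395590}{153072} = \frac{0}{-379933} - \frac{395590}{153072} = 0 \left(- \frac{1}{379933}\right) - \frac{197795}{76536} = 0 - \frac{197795}{76536} = - \frac{197795}{76536}$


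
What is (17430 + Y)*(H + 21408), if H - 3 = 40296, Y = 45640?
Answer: 3891860490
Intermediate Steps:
H = 40299 (H = 3 + 40296 = 40299)
(17430 + Y)*(H + 21408) = (17430 + 45640)*(40299 + 21408) = 63070*61707 = 3891860490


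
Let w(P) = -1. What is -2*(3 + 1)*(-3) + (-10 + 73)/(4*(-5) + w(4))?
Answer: 21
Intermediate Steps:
-2*(3 + 1)*(-3) + (-10 + 73)/(4*(-5) + w(4)) = -2*(3 + 1)*(-3) + (-10 + 73)/(4*(-5) - 1) = -8*(-3) + 63/(-20 - 1) = -2*(-12) + 63/(-21) = 24 + 63*(-1/21) = 24 - 3 = 21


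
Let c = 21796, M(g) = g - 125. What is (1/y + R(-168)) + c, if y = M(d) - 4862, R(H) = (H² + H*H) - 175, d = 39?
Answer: 386285411/4948 ≈ 78069.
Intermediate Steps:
R(H) = -175 + 2*H² (R(H) = (H² + H²) - 175 = 2*H² - 175 = -175 + 2*H²)
M(g) = -125 + g
y = -4948 (y = (-125 + 39) - 4862 = -86 - 4862 = -4948)
(1/y + R(-168)) + c = (1/(-4948) + (-175 + 2*(-168)²)) + 21796 = (-1/4948 + (-175 + 2*28224)) + 21796 = (-1/4948 + (-175 + 56448)) + 21796 = (-1/4948 + 56273) + 21796 = 278438803/4948 + 21796 = 386285411/4948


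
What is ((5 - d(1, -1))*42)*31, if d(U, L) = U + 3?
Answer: 1302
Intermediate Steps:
d(U, L) = 3 + U
((5 - d(1, -1))*42)*31 = ((5 - (3 + 1))*42)*31 = ((5 - 1*4)*42)*31 = ((5 - 4)*42)*31 = (1*42)*31 = 42*31 = 1302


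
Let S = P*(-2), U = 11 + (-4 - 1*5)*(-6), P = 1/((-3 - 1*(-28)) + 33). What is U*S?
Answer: -65/29 ≈ -2.2414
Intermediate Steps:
P = 1/58 (P = 1/((-3 + 28) + 33) = 1/(25 + 33) = 1/58 ≈ 0.017241)
U = 65 (U = 11 + (-4 - 5)*(-6) = 11 - 9*(-6) = 11 + 54 = 65)
S = -1/29 (S = (1/58)*(-2) = -1/29 ≈ -0.034483)
U*S = 65*(-1/29) = -65/29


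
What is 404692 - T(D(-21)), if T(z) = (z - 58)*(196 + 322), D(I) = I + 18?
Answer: 436290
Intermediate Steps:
D(I) = 18 + I
T(z) = -30044 + 518*z (T(z) = (-58 + z)*518 = -30044 + 518*z)
404692 - T(D(-21)) = 404692 - (-30044 + 518*(18 - 21)) = 404692 - (-30044 + 518*(-3)) = 404692 - (-30044 - 1554) = 404692 - 1*(-31598) = 404692 + 31598 = 436290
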